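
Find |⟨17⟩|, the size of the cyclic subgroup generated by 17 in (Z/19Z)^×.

9

ord(17) | φ(19) = 19 − 1 = 18 = 2 · 3^2.
Divisors of 18: 1, 2, 3, 6, 9, 18.
Compute 17^d (mod 19) for the divisors d until we hit 1:
17^1 ≡ 17 (mod 19)
17^2 ≡ 4 (mod 19)
17^3 ≡ 11 (mod 19)
17^6 ≡ 7 (mod 19)
17^9 ≡ 1 (mod 19) ✓
The smallest such exponent is 9, so the order of 17 is 9.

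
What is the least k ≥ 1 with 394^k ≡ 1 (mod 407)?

180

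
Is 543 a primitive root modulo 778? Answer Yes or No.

φ(778) = φ(2)·φ(389) = 1·388 = 388 = 2^2 · 97.
543 is a primitive root mod 778 iff 543^(φ(778)/q) ≢ 1 for every prime q | φ(778), i.e. q ∈ {2, 97}.
543^194 ≡ 777 (mod 778)  [q = 2: ≢ 1 ✓]
543^4 ≡ 169 (mod 778)  [q = 97: ≢ 1 ✓]
All checks pass, so 543 has order 388 and is a primitive root modulo 778.

Yes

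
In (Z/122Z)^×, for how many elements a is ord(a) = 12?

φ(122) = φ(2)·φ(61) = 1·60 = 60 = 2^2 · 3 · 5.
Since (Z/122Z)^× is cyclic of order 60, the number of elements of order d is φ(d) when d | 60 and 0 otherwise.
12 = 2^2 · 3 divides 60, and φ(12) = 4.

4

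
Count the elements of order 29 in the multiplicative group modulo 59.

28

φ(59) = 59 − 1 = 58 = 2 · 29.
(Z/59Z)^× is cyclic (|G| = 58); a cyclic group of order m has exactly φ(d) elements of each order d | m, and none otherwise.
29 | 58, and φ(29) = 29 − 1 = 28.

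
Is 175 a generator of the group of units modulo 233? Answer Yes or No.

φ(233) = 233 − 1 = 232 = 2^3 · 29.
175 is a primitive root mod 233 iff 175^(φ(233)/q) ≢ 1 for every prime q | φ(233), i.e. q ∈ {2, 29}.
175^116 ≡ 1 (mod 233)  [q = 2: ≡ 1 ✗]
175^8 ≡ 37 (mod 233)  [q = 29: ≢ 1 ✓]
The check at q = 2 fails, so 175 generates a proper subgroup.

No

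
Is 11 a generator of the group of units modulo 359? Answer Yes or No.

φ(359) = 359 − 1 = 358 = 2 · 179.
An element g generates (Z/359Z)^× iff g^(358/q) ≢ 1 (mod 359) for each prime q ∈ {2, 179}.
11^179 ≡ 1 (mod 359)  [q = 2: ≡ 1 ✗]
11^2 ≡ 121 (mod 359)  [q = 179: ≢ 1 ✓]
Since 11^179 ≡ 1, the order of 11 divides 179 < 358, so 11 is not a primitive root.

No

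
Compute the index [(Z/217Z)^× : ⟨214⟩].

12

ord(214) | φ(217) = φ(7·31) = (7−1)·(31−1) = 6·30 = 180 = 2^2 · 3^2 · 5.
Divisors of 180: 1, 2, 3, 4, 5, 6, 9, 10, 12, 15, 18, 20, 30, 36, 45, 60, 90, 180.
Evaluate successive powers at the divisors of 180:
214^1 ≡ 214 (mod 217)
214^2 ≡ 9 (mod 217)
214^3 ≡ 190 (mod 217)
214^4 ≡ 81 (mod 217)
214^5 ≡ 191 (mod 217)
214^6 ≡ 78 (mod 217)
214^9 ≡ 64 (mod 217)
214^10 ≡ 25 (mod 217)
214^12 ≡ 8 (mod 217)
214^15 ≡ 1 (mod 217) ✓
So ord_217(214) = 15, hence |⟨214⟩| = 15.
The index is φ(217) / ord(214) = 180 / 15 = 12.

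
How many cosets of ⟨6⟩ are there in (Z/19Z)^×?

The order of 6 must divide φ(19) = 19 − 1 = 18 = 2 · 3^2.
Divisors of 18: 1, 2, 3, 6, 9, 18.
Test each divisor d:
6^1 ≡ 6
6^2 ≡ 17
6^3 ≡ 7
6^6 ≡ 11
6^9 ≡ 1
The order of 6 is 9, so the subgroup it generates has 9 elements.
[(Z/19Z)^× : ⟨6⟩] = 18/9 = 2.

2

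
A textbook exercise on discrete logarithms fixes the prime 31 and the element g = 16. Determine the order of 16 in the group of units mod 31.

Since 16 ∈ (Z/31Z)^×, its order divides φ(31) = 31 − 1 = 30 = 2 · 3 · 5.
Divisors of 30: 1, 2, 3, 5, 6, 10, 15, 30.
Evaluate successive powers at the divisors of 30:
16^1 ≡ 16
16^2 ≡ 8
16^3 ≡ 4
16^5 ≡ 1
So ord_31(16) = 5.

5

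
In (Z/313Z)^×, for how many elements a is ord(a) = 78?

24

φ(313) = 313 − 1 = 312 = 2^3 · 3 · 13.
Since (Z/313Z)^× is cyclic of order 312, the number of elements of order d is φ(d) when d | 312 and 0 otherwise.
78 = 2 · 3 · 13 divides 312, and φ(78) = 24.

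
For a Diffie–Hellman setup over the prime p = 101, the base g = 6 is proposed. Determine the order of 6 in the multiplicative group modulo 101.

10

The order of 6 must divide φ(101) = 101 − 1 = 100 = 2^2 · 5^2.
Divisors of 100: 1, 2, 4, 5, 10, 20, 25, 50, 100.
Evaluate successive powers at the divisors of 100:
6^1 ≡ 6 (mod 101)
6^2 ≡ 36 (mod 101)
6^4 ≡ 84 (mod 101)
6^5 ≡ 100 (mod 101)
6^10 ≡ 1 (mod 101) ✓
Hence ord(6) = 10.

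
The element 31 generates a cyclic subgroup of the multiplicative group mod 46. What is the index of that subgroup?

2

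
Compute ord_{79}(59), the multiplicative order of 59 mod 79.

By Lagrange's theorem, ord_79(59) divides φ(79) = 79 − 1 = 78 = 2 · 3 · 13.
Divisors of 78: 1, 2, 3, 6, 13, 26, 39, 78.
Test each divisor d:
59^1 ≡ 59 (mod 79)
59^2 ≡ 5 (mod 79)
59^3 ≡ 58 (mod 79)
59^6 ≡ 46 (mod 79)
59^13 ≡ 24 (mod 79)
59^26 ≡ 23 (mod 79)
59^39 ≡ 78 (mod 79)
59^78 ≡ 1 (mod 79) ✓
Therefore the multiplicative order of 59 modulo 79 is 78.

78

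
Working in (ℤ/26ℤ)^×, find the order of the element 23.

6

The order of 23 must divide φ(26) = φ(2)·φ(13) = 1·12 = 12 = 2^2 · 3.
Divisors of 12: 1, 2, 3, 4, 6, 12.
Compute 23^d (mod 26) for the divisors d until we hit 1:
23^1 ≡ 23 (mod 26)
23^2 ≡ 9 (mod 26)
23^3 ≡ 25 (mod 26)
23^4 ≡ 3 (mod 26)
23^6 ≡ 1 (mod 26) ✓
Hence ord(23) = 6.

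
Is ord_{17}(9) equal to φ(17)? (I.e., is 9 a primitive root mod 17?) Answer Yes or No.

No

φ(17) = 17 − 1 = 16 = 2^4.
Test 9^(16/q) mod 17 for each prime factor q of 16:
9^8 ≡ 1 (mod 17)  [q = 2: ≡ 1 ✗]
The check at q = 2 fails, so 9 generates a proper subgroup.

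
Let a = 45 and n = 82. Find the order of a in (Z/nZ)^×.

ord(45) | φ(82) = φ(2)·φ(41) = 1·40 = 40 = 2^3 · 5.
Divisors of 40: 1, 2, 4, 5, 8, 10, 20, 40.
Test each divisor d:
45^1 ≡ 45 (mod 82)
45^2 ≡ 57 (mod 82)
45^4 ≡ 51 (mod 82)
45^5 ≡ 81 (mod 82)
45^8 ≡ 59 (mod 82)
45^10 ≡ 1 (mod 82) ✓
Hence ord(45) = 10.

10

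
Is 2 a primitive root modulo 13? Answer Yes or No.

φ(13) = 13 − 1 = 12 = 2^2 · 3.
An element g generates (Z/13Z)^× iff g^(12/q) ≢ 1 (mod 13) for each prime q ∈ {2, 3}.
2^6 ≡ 12 (mod 13)  [q = 2: ≢ 1 ✓]
2^4 ≡ 3 (mod 13)  [q = 3: ≢ 1 ✓]
Every test exponent gives a nontrivial residue, hence 2 generates the full group.

Yes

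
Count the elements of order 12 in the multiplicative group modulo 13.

φ(13) = 13 − 1 = 12 = 2^2 · 3.
(Z/13Z)^× is cyclic (|G| = 12); a cyclic group of order m has exactly φ(d) elements of each order d | m, and none otherwise.
12 = 2^2 · 3 divides 12, and φ(12) = 4.

4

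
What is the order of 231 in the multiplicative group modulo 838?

418

By Lagrange's theorem, ord_838(231) divides φ(838) = φ(2)·φ(419) = 1·418 = 418 = 2 · 11 · 19.
Divisors of 418: 1, 2, 11, 19, 22, 38, 209, 418.
Evaluate successive powers at the divisors of 418:
231^1 ≡ 231
231^2 ≡ 567
231^11 ≡ 639
231^19 ≡ 85
231^22 ≡ 215
231^38 ≡ 521
231^209 ≡ 837
231^418 ≡ 1
Therefore the multiplicative order of 231 modulo 838 is 418.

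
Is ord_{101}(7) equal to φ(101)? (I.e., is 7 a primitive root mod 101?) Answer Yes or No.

Yes

φ(101) = 101 − 1 = 100 = 2^2 · 5^2.
Test 7^(100/q) mod 101 for each prime factor q of 100:
7^50 ≡ 100 (mod 101)  [q = 2: ≢ 1 ✓]
7^20 ≡ 84 (mod 101)  [q = 5: ≢ 1 ✓]
Every test exponent gives a nontrivial residue, hence 7 generates the full group.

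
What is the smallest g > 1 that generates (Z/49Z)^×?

3

φ(49) = φ(7^2) = 7·(7−1) = 42 = 2 · 3 · 7.
g is a primitive root iff g^(42/q) ≢ 1 (mod 49) for each prime q ∈ {2, 3, 7}.
g = 2: 2^21 ≡ 1 — hits 1, so not a primitive root.
g = 3: 3^21 ≡ 48; 3^14 ≡ 30; 3^6 ≡ 43 — none is 1, so 3 is a primitive root.
So 3 is the smallest generator of (Z/49Z)^×.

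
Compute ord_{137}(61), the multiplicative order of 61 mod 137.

ord(61) | φ(137) = 137 − 1 = 136 = 2^3 · 17.
Divisors of 136: 1, 2, 4, 8, 17, 34, 68, 136.
Compute 61^d (mod 137) for the divisors d until we hit 1:
61^1 ≡ 61
61^2 ≡ 22
61^4 ≡ 73
61^8 ≡ 123
61^17 ≡ 37
61^34 ≡ 136
61^68 ≡ 1
Hence ord(61) = 68.

68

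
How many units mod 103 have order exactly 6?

φ(103) = 103 − 1 = 102 = 2 · 3 · 17.
Since (Z/103Z)^× is cyclic of order 102, the number of elements of order d is φ(d) when d | 102 and 0 otherwise.
6 = 2 · 3 divides 102, and φ(6) = 2.

2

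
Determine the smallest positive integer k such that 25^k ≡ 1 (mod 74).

18

The order of 25 must divide φ(74) = φ(2)·φ(37) = 1·36 = 36 = 2^2 · 3^2.
Divisors of 36: 1, 2, 3, 4, 6, 9, 12, 18, 36.
Evaluate successive powers at the divisors of 36:
25^1 ≡ 25 (mod 74)
25^2 ≡ 33 (mod 74)
25^3 ≡ 11 (mod 74)
25^4 ≡ 53 (mod 74)
25^6 ≡ 47 (mod 74)
25^9 ≡ 73 (mod 74)
25^12 ≡ 63 (mod 74)
25^18 ≡ 1 (mod 74) ✓
So ord_74(25) = 18.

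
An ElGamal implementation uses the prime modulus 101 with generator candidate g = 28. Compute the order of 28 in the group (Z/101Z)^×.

The order of 28 must divide φ(101) = 101 − 1 = 100 = 2^2 · 5^2.
Divisors of 100: 1, 2, 4, 5, 10, 20, 25, 50, 100.
Check 28^d mod 101 for each divisor in increasing order:
28^1 ≡ 28
28^2 ≡ 77
28^4 ≡ 71
28^5 ≡ 69
28^10 ≡ 14
28^20 ≡ 95
28^25 ≡ 91
28^50 ≡ 100
28^100 ≡ 1
Hence ord(28) = 100.

100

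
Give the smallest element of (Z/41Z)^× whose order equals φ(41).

6

φ(41) = 41 − 1 = 40 = 2^3 · 5.
Test candidates g = 2, 3, … against the prime factors q ∈ {2, 5} of φ(41): g is a generator iff g^(40/q) ≢ 1 for every such q.
g = 2: 2^20 ≡ 1 — hits 1, so not a primitive root.
g = 3: 3^20 ≡ 40; 3^8 ≡ 1 — hits 1, so not a primitive root.
g = 4: 4^20 ≡ 1 — hits 1, so not a primitive root.
g = 5: 5^20 ≡ 1 — hits 1, so not a primitive root.
g = 6: 6^20 ≡ 40; 6^8 ≡ 10 — none is 1, so 6 is a primitive root.
The smallest primitive root modulo 41 is 6.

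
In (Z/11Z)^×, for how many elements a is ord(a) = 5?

φ(11) = 11 − 1 = 10 = 2 · 5.
In a cyclic group of order 10, there are φ(d) elements of order d for each divisor d of 10, and zero for non-divisors.
5 | 10, and φ(5) = 5 − 1 = 4.

4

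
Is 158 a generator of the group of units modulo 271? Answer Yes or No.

No

φ(271) = 271 − 1 = 270 = 2 · 3^3 · 5.
An element g generates (Z/271Z)^× iff g^(270/q) ≢ 1 (mod 271) for each prime q ∈ {2, 3, 5}.
158^135 ≡ 1 (mod 271)  [q = 2: ≡ 1 ✗]
158^90 ≡ 242 (mod 271)  [q = 3: ≢ 1 ✓]
158^54 ≡ 1 (mod 271)  [q = 5: ≡ 1 ✗]
Since 158^135 ≡ 1, the order of 158 divides 135 < 270, so 158 is not a primitive root.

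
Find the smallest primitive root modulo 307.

5

φ(307) = 307 − 1 = 306 = 2 · 3^2 · 17.
Test candidates g = 2, 3, … against the prime factors q ∈ {2, 3, 17} of φ(307): g is a generator iff g^(306/q) ≢ 1 for every such q.
g = 2: 2^153 ≡ 306; 2^102 ≡ 1 — hits 1, so not a primitive root.
g = 3: 3^153 ≡ 306; 3^102 ≡ 1 — hits 1, so not a primitive root.
g = 4: 4^153 ≡ 1 — hits 1, so not a primitive root.
g = 5: 5^153 ≡ 306; 5^102 ≡ 289; 5^18 ≡ 81 — none is 1, so 5 is a primitive root.
So 5 is the smallest generator of (Z/307Z)^×.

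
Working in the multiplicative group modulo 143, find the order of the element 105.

Since 105 ∈ (Z/143Z)^×, its order divides φ(143) = φ(11·13) = (11−1)·(13−1) = 10·12 = 120 = 2^3 · 3 · 5.
Divisors of 120: 1, 2, 3, 4, 5, 6, 8, 10, 12, 15, 20, 24, 30, 40, 60, 120.
Check 105^d mod 143 for each divisor in increasing order:
105^1 ≡ 105
105^2 ≡ 14
105^3 ≡ 40
105^4 ≡ 53
105^5 ≡ 131
105^6 ≡ 27
105^8 ≡ 92
105^10 ≡ 1
The smallest such exponent is 10, so the order of 105 is 10.

10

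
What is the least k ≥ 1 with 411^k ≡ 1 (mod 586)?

292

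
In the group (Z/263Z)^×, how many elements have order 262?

φ(263) = 263 − 1 = 262 = 2 · 131.
In a cyclic group of order 262, there are φ(d) elements of order d for each divisor d of 262, and zero for non-divisors.
262 = 2 · 131 divides 262, and φ(262) = 130.

130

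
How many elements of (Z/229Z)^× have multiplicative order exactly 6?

2

φ(229) = 229 − 1 = 228 = 2^2 · 3 · 19.
In a cyclic group of order 228, there are φ(d) elements of order d for each divisor d of 228, and zero for non-divisors.
6 = 2 · 3 divides 228, and φ(6) = 2.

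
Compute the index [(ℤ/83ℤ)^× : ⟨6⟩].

1

By Lagrange's theorem, ord_83(6) divides φ(83) = 83 − 1 = 82 = 2 · 41.
Divisors of 82: 1, 2, 41, 82.
Compute 6^d (mod 83) for the divisors d until we hit 1:
6^1 ≡ 6 (mod 83)
6^2 ≡ 36 (mod 83)
6^41 ≡ 82 (mod 83)
6^82 ≡ 1 (mod 83) ✓
So ord_83(6) = 82, hence |⟨6⟩| = 82.
The index is φ(83) / ord(6) = 82 / 82 = 1.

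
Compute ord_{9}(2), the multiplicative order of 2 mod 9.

6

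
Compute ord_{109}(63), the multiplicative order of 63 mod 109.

Since 63 ∈ (Z/109Z)^×, its order divides φ(109) = 109 − 1 = 108 = 2^2 · 3^3.
Divisors of 108: 1, 2, 3, 4, 6, 9, 12, 18, 27, 36, 54, 108.
Check 63^d mod 109 for each divisor in increasing order:
63^1 ≡ 63 (mod 109)
63^2 ≡ 45 (mod 109)
63^3 ≡ 1 (mod 109) ✓
Hence ord(63) = 3.

3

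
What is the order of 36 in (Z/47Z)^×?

23

By Lagrange's theorem, ord_47(36) divides φ(47) = 47 − 1 = 46 = 2 · 23.
Divisors of 46: 1, 2, 23, 46.
Evaluate successive powers at the divisors of 46:
36^1 ≡ 36 (mod 47)
36^2 ≡ 27 (mod 47)
36^23 ≡ 1 (mod 47) ✓
Therefore the multiplicative order of 36 modulo 47 is 23.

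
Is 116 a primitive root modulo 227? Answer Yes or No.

φ(227) = 227 − 1 = 226 = 2 · 113.
An element g generates (Z/227Z)^× iff g^(226/q) ≢ 1 (mod 227) for each prime q ∈ {2, 113}.
116^113 ≡ 1 (mod 227)  [q = 2: ≡ 1 ✗]
116^2 ≡ 63 (mod 227)  [q = 113: ≢ 1 ✓]
The check at q = 2 fails, so 116 generates a proper subgroup.

No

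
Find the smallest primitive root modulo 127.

φ(127) = 127 − 1 = 126 = 2 · 3^2 · 7.
Test candidates g = 2, 3, … against the prime factors q ∈ {2, 3, 7} of φ(127): g is a generator iff g^(126/q) ≢ 1 for every such q.
g = 2: 2^63 ≡ 1 — hits 1, so not a primitive root.
g = 3: 3^63 ≡ 126; 3^42 ≡ 107; 3^18 ≡ 4 — none is 1, so 3 is a primitive root.
The smallest primitive root modulo 127 is 3.

3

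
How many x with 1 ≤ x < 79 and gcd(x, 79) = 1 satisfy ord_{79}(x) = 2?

1

φ(79) = 79 − 1 = 78 = 2 · 3 · 13.
Since (Z/79Z)^× is cyclic of order 78, the number of elements of order d is φ(d) when d | 78 and 0 otherwise.
2 | 78, and φ(2) = 2 − 1 = 1.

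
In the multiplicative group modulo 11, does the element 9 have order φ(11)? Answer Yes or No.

No

φ(11) = 11 − 1 = 10 = 2 · 5.
9 is a primitive root mod 11 iff 9^(φ(11)/q) ≢ 1 for every prime q | φ(11), i.e. q ∈ {2, 5}.
9^5 ≡ 1 (mod 11)  [q = 2: ≡ 1 ✗]
9^2 ≡ 4 (mod 11)  [q = 5: ≢ 1 ✓]
The check at q = 2 fails, so 9 generates a proper subgroup.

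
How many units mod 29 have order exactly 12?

φ(29) = 29 − 1 = 28 = 2^2 · 7.
Since (Z/29Z)^× is cyclic of order 28, the number of elements of order d is φ(d) when d | 28 and 0 otherwise.
Since 12 ∤ 28, the count is 0.

0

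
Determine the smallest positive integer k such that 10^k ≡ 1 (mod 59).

58

By Lagrange's theorem, ord_59(10) divides φ(59) = 59 − 1 = 58 = 2 · 29.
Divisors of 58: 1, 2, 29, 58.
Evaluate successive powers at the divisors of 58:
10^1 ≡ 10 (mod 59)
10^2 ≡ 41 (mod 59)
10^29 ≡ 58 (mod 59)
10^58 ≡ 1 (mod 59) ✓
Therefore the multiplicative order of 10 modulo 59 is 58.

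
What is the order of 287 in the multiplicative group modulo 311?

62

Since 287 ∈ (Z/311Z)^×, its order divides φ(311) = 311 − 1 = 310 = 2 · 5 · 31.
Divisors of 310: 1, 2, 5, 10, 31, 62, 155, 310.
Test each divisor d:
287^1 ≡ 287 (mod 311)
287^2 ≡ 265 (mod 311)
287^5 ≡ 220 (mod 311)
287^10 ≡ 195 (mod 311)
287^31 ≡ 310 (mod 311)
287^62 ≡ 1 (mod 311) ✓
Therefore the multiplicative order of 287 modulo 311 is 62.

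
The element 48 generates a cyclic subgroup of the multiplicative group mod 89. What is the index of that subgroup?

Since 48 ∈ (Z/89Z)^×, its order divides φ(89) = 89 − 1 = 88 = 2^3 · 11.
Divisors of 88: 1, 2, 4, 8, 11, 22, 44, 88.
Compute 48^d (mod 89) for the divisors d until we hit 1:
48^1 ≡ 48 (mod 89)
48^2 ≡ 79 (mod 89)
48^4 ≡ 11 (mod 89)
48^8 ≡ 32 (mod 89)
48^11 ≡ 37 (mod 89)
48^22 ≡ 34 (mod 89)
48^44 ≡ 88 (mod 89)
48^88 ≡ 1 (mod 89) ✓
So ord_89(48) = 88, hence |⟨48⟩| = 88.
Index = |(Z/89Z)^×| / |⟨48⟩| = 88 / 88 = 1.

1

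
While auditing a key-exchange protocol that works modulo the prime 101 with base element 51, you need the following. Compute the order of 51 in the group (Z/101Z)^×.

100

The order of 51 must divide φ(101) = 101 − 1 = 100 = 2^2 · 5^2.
Divisors of 100: 1, 2, 4, 5, 10, 20, 25, 50, 100.
Test each divisor d:
51^1 ≡ 51 (mod 101)
51^2 ≡ 76 (mod 101)
51^4 ≡ 19 (mod 101)
51^5 ≡ 60 (mod 101)
51^10 ≡ 65 (mod 101)
51^20 ≡ 84 (mod 101)
51^25 ≡ 91 (mod 101)
51^50 ≡ 100 (mod 101)
51^100 ≡ 1 (mod 101) ✓
Hence ord(51) = 100.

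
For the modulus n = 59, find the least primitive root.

φ(59) = 59 − 1 = 58 = 2 · 29.
Test candidates g = 2, 3, … against the prime factors q ∈ {2, 29} of φ(59): g is a generator iff g^(58/q) ≢ 1 for every such q.
g = 2: 2^29 ≡ 58; 2^2 ≡ 4 — none is 1, so 2 is a primitive root.
The smallest primitive root modulo 59 is 2.

2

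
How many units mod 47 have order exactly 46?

φ(47) = 47 − 1 = 46 = 2 · 23.
(Z/47Z)^× is cyclic (|G| = 46); a cyclic group of order m has exactly φ(d) elements of each order d | m, and none otherwise.
46 = 2 · 23 divides 46, and φ(46) = 22.

22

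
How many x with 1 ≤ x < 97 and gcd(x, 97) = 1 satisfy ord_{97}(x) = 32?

φ(97) = 97 − 1 = 96 = 2^5 · 3.
Since (Z/97Z)^× is cyclic of order 96, the number of elements of order d is φ(d) when d | 96 and 0 otherwise.
32 = 2^5 divides 96, and φ(32) = 16.

16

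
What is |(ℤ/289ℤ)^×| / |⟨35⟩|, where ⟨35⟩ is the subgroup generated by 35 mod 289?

16

The order of 35 must divide φ(289) = φ(17^2) = 17·(17−1) = 272 = 2^4 · 17.
Divisors of 272: 1, 2, 4, 8, 16, 17, 34, 68, 136, 272.
Evaluate successive powers at the divisors of 272:
35^1 ≡ 35
35^2 ≡ 69
35^4 ≡ 137
35^8 ≡ 273
35^16 ≡ 256
35^17 ≡ 1
So ord_289(35) = 17, hence |⟨35⟩| = 17.
[(Z/289Z)^× : ⟨35⟩] = 272/17 = 16.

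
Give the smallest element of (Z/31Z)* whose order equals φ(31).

3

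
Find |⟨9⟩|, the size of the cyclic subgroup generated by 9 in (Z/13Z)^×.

ord(9) | φ(13) = 13 − 1 = 12 = 2^2 · 3.
Divisors of 12: 1, 2, 3, 4, 6, 12.
Compute 9^d (mod 13) for the divisors d until we hit 1:
9^1 ≡ 9
9^2 ≡ 3
9^3 ≡ 1
Therefore the multiplicative order of 9 modulo 13 is 3.

3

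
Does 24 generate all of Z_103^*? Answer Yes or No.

No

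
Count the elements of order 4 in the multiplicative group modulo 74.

2

φ(74) = φ(2)·φ(37) = 1·36 = 36 = 2^2 · 3^2.
(Z/74Z)^× is cyclic (|G| = 36); a cyclic group of order m has exactly φ(d) elements of each order d | m, and none otherwise.
4 = 2^2 divides 36, and φ(4) = 2.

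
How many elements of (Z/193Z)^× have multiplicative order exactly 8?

4

φ(193) = 193 − 1 = 192 = 2^6 · 3.
In a cyclic group of order 192, there are φ(d) elements of order d for each divisor d of 192, and zero for non-divisors.
8 = 2^3 divides 192, and φ(8) = 4.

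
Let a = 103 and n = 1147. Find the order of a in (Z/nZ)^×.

60

ord(103) | φ(1147) = φ(31·37) = (31−1)·(37−1) = 30·36 = 1080 = 2^3 · 3^3 · 5.
Divisors of 1080: 1, 2, 3, 4, 5, 6, 8, 9, 10, 12, 15, 18, 20, 24, 27, 30, 36, 40, 45, 54, 60, 72, 90, 108, 120, 135, 180, 216, 270, 360, 540, 1080.
Check 103^d mod 1147 for each divisor in increasing order:
103^1 ≡ 103
103^2 ≡ 286
103^3 ≡ 783
103^4 ≡ 359
103^5 ≡ 273
103^6 ≡ 591
103^8 ≡ 417
103^9 ≡ 512
103^10 ≡ 1121
103^12 ≡ 593
103^15 ≡ 931
103^18 ≡ 628
103^20 ≡ 676
103^24 ≡ 667
103^27 ≡ 376
103^30 ≡ 776
103^36 ≡ 963
103^40 ≡ 470
103^45 ≡ 993
103^54 ≡ 295
103^60 ≡ 1
Hence ord(103) = 60.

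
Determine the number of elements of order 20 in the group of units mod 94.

0

φ(94) = φ(2)·φ(47) = 1·46 = 46 = 2 · 23.
Since (Z/94Z)^× is cyclic of order 46, the number of elements of order d is φ(d) when d | 46 and 0 otherwise.
20 does not divide 46, so no element of (Z/94Z)^× has order 20.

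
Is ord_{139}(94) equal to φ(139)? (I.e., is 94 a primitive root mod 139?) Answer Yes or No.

No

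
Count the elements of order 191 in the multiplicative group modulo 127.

0

φ(127) = 127 − 1 = 126 = 2 · 3^2 · 7.
(Z/127Z)^× is cyclic (|G| = 126); a cyclic group of order m has exactly φ(d) elements of each order d | m, and none otherwise.
Since 191 ∤ 126, the count is 0.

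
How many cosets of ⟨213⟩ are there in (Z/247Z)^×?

Since 213 ∈ (Z/247Z)^×, its order divides φ(247) = φ(13·19) = (13−1)·(19−1) = 12·18 = 216 = 2^3 · 3^3.
Divisors of 216: 1, 2, 3, 4, 6, 8, 9, 12, 18, 24, 27, 36, 54, 72, 108, 216.
Check 213^d mod 247 for each divisor in increasing order:
213^1 ≡ 213
213^2 ≡ 168
213^3 ≡ 216
213^4 ≡ 66
213^6 ≡ 220
213^8 ≡ 157
213^9 ≡ 96
213^12 ≡ 235
213^18 ≡ 77
213^24 ≡ 144
213^27 ≡ 229
213^36 ≡ 1
The order of 213 is 36, so the subgroup it generates has 36 elements.
The index is φ(247) / ord(213) = 216 / 36 = 6.

6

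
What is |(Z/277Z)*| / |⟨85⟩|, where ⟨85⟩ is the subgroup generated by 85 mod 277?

4

ord(85) | φ(277) = 277 − 1 = 276 = 2^2 · 3 · 23.
Divisors of 276: 1, 2, 3, 4, 6, 12, 23, 46, 69, 92, 138, 276.
Test each divisor d:
85^1 ≡ 85 (mod 277)
85^2 ≡ 23 (mod 277)
85^3 ≡ 16 (mod 277)
85^4 ≡ 252 (mod 277)
85^6 ≡ 256 (mod 277)
85^12 ≡ 164 (mod 277)
85^23 ≡ 160 (mod 277)
85^46 ≡ 116 (mod 277)
85^69 ≡ 1 (mod 277) ✓
So ord_277(85) = 69, hence |⟨85⟩| = 69.
Index = |(Z/277Z)^×| / |⟨85⟩| = 276 / 69 = 4.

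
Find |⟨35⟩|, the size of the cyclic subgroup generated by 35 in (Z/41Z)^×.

40

Since 35 ∈ (Z/41Z)^×, its order divides φ(41) = 41 − 1 = 40 = 2^3 · 5.
Divisors of 40: 1, 2, 4, 5, 8, 10, 20, 40.
Evaluate successive powers at the divisors of 40:
35^1 ≡ 35 (mod 41)
35^2 ≡ 36 (mod 41)
35^4 ≡ 25 (mod 41)
35^5 ≡ 14 (mod 41)
35^8 ≡ 10 (mod 41)
35^10 ≡ 32 (mod 41)
35^20 ≡ 40 (mod 41)
35^40 ≡ 1 (mod 41) ✓
So ord_41(35) = 40.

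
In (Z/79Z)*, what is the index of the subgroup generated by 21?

6

ord(21) | φ(79) = 79 − 1 = 78 = 2 · 3 · 13.
Divisors of 78: 1, 2, 3, 6, 13, 26, 39, 78.
Test each divisor d:
21^1 ≡ 21
21^2 ≡ 46
21^3 ≡ 18
21^6 ≡ 8
21^13 ≡ 1
Thus |⟨21⟩| = ord(21) = 13.
Index = |(Z/79Z)^×| / |⟨21⟩| = 78 / 13 = 6.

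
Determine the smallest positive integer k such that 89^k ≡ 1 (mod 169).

12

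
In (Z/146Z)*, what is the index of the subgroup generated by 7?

3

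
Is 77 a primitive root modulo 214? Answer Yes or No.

Yes

φ(214) = φ(2)·φ(107) = 1·106 = 106 = 2 · 53.
An element g generates (Z/214Z)^× iff g^(106/q) ≢ 1 (mod 214) for each prime q ∈ {2, 53}.
77^53 ≡ 213 (mod 214)  [q = 2: ≢ 1 ✓]
77^2 ≡ 151 (mod 214)  [q = 53: ≢ 1 ✓]
None equal 1, so ord_214(77) = 106: 77 is a primitive root.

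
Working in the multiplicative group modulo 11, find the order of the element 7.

ord(7) | φ(11) = 11 − 1 = 10 = 2 · 5.
Divisors of 10: 1, 2, 5, 10.
Check 7^d mod 11 for each divisor in increasing order:
7^1 ≡ 7
7^2 ≡ 5
7^5 ≡ 10
7^10 ≡ 1
The smallest such exponent is 10, so the order of 7 is 10.

10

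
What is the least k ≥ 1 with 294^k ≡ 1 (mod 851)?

396

ord(294) | φ(851) = φ(23·37) = (23−1)·(37−1) = 22·36 = 792 = 2^3 · 3^2 · 11.
Divisors of 792: 1, 2, 3, 4, 6, 8, 9, 11, 12, 18, 22, 24, 33, 36, 44, 66, 72, 88, 99, 132, 198, 264, 396, 792.
Check 294^d mod 851 for each divisor in increasing order:
294^1 ≡ 294 (mod 851)
294^2 ≡ 485 (mod 851)
294^3 ≡ 473 (mod 851)
294^4 ≡ 349 (mod 851)
294^6 ≡ 767 (mod 851)
294^8 ≡ 108 (mod 851)
294^9 ≡ 265 (mod 851)
294^11 ≡ 24 (mod 851)
294^12 ≡ 248 (mod 851)
294^18 ≡ 443 (mod 851)
294^22 ≡ 576 (mod 851)
294^24 ≡ 232 (mod 851)
294^33 ≡ 208 (mod 851)
294^36 ≡ 519 (mod 851)
294^44 ≡ 737 (mod 851)
294^66 ≡ 714 (mod 851)
294^72 ≡ 445 (mod 851)
294^88 ≡ 231 (mod 851)
294^99 ≡ 438 (mod 851)
294^132 ≡ 47 (mod 851)
294^198 ≡ 369 (mod 851)
294^264 ≡ 507 (mod 851)
294^396 ≡ 1 (mod 851) ✓
So ord_851(294) = 396.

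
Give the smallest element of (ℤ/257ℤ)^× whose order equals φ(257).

3

φ(257) = 257 − 1 = 256 = 2^8.
Test candidates g = 2, 3, … against the prime factors q ∈ {2} of φ(257): g is a generator iff g^(256/q) ≢ 1 for every such q.
g = 2: 2^128 ≡ 1 — hits 1, so not a primitive root.
g = 3: 3^128 ≡ 256 — none is 1, so 3 is a primitive root.
The smallest primitive root modulo 257 is 3.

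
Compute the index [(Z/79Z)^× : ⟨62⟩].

6

By Lagrange's theorem, ord_79(62) divides φ(79) = 79 − 1 = 78 = 2 · 3 · 13.
Divisors of 78: 1, 2, 3, 6, 13, 26, 39, 78.
Compute 62^d (mod 79) for the divisors d until we hit 1:
62^1 ≡ 62 (mod 79)
62^2 ≡ 52 (mod 79)
62^3 ≡ 64 (mod 79)
62^6 ≡ 67 (mod 79)
62^13 ≡ 1 (mod 79) ✓
The order of 62 is 13, so the subgroup it generates has 13 elements.
The index is φ(79) / ord(62) = 78 / 13 = 6.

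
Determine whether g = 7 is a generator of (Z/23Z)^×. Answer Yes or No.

Yes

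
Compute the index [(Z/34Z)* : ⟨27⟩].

Since 27 ∈ (Z/34Z)^×, its order divides φ(34) = φ(2)·φ(17) = 1·16 = 16 = 2^4.
Divisors of 16: 1, 2, 4, 8, 16.
Evaluate successive powers at the divisors of 16:
27^1 ≡ 27
27^2 ≡ 15
27^4 ≡ 21
27^8 ≡ 33
27^16 ≡ 1
So ord_34(27) = 16, hence |⟨27⟩| = 16.
[(Z/34Z)^× : ⟨27⟩] = 16/16 = 1.

1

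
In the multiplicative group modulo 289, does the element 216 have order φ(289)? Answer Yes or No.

φ(289) = φ(17^2) = 17·(17−1) = 272 = 2^4 · 17.
It suffices to check that the order of 216 is not a proper divisor of 272: compute 216^(272/q) for q ∈ {2, 17}.
216^136 ≡ 288 (mod 289)  [q = 2: ≢ 1 ✓]
216^16 ≡ 18 (mod 289)  [q = 17: ≢ 1 ✓]
All checks pass, so 216 has order 272 and is a primitive root modulo 289.

Yes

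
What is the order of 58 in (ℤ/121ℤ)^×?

55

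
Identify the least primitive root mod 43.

3

φ(43) = 43 − 1 = 42 = 2 · 3 · 7.
Test candidates g = 2, 3, … against the prime factors q ∈ {2, 3, 7} of φ(43): g is a generator iff g^(42/q) ≢ 1 for every such q.
g = 2: 2^21 ≡ 42; 2^14 ≡ 1 — hits 1, so not a primitive root.
g = 3: 3^21 ≡ 42; 3^14 ≡ 36; 3^6 ≡ 41 — none is 1, so 3 is a primitive root.
Hence the least primitive root of 43 is 3.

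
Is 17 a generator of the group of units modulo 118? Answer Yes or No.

No

φ(118) = φ(2)·φ(59) = 1·58 = 58 = 2 · 29.
An element g generates (Z/118Z)^× iff g^(58/q) ≢ 1 (mod 118) for each prime q ∈ {2, 29}.
17^29 ≡ 1 (mod 118)  [q = 2: ≡ 1 ✗]
17^2 ≡ 53 (mod 118)  [q = 29: ≢ 1 ✓]
Since 17^29 ≡ 1, the order of 17 divides 29 < 58, so 17 is not a primitive root.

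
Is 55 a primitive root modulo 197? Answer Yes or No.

φ(197) = 197 − 1 = 196 = 2^2 · 7^2.
Test 55^(196/q) mod 197 for each prime factor q of 196:
55^98 ≡ 1 (mod 197)  [q = 2: ≡ 1 ✗]
55^28 ≡ 36 (mod 197)  [q = 7: ≢ 1 ✓]
Since 55^98 ≡ 1, the order of 55 divides 98 < 196, so 55 is not a primitive root.

No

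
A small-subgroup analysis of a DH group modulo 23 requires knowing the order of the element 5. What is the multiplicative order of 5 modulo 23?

Since 5 ∈ (Z/23Z)^×, its order divides φ(23) = 23 − 1 = 22 = 2 · 11.
Divisors of 22: 1, 2, 11, 22.
Evaluate successive powers at the divisors of 22:
5^1 ≡ 5 (mod 23)
5^2 ≡ 2 (mod 23)
5^11 ≡ 22 (mod 23)
5^22 ≡ 1 (mod 23) ✓
So ord_23(5) = 22.

22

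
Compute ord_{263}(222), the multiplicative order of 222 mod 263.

131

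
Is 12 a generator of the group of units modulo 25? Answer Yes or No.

Yes

φ(25) = φ(5^2) = 5·(5−1) = 20 = 2^2 · 5.
It suffices to check that the order of 12 is not a proper divisor of 20: compute 12^(20/q) for q ∈ {2, 5}.
12^10 ≡ 24 (mod 25)  [q = 2: ≢ 1 ✓]
12^4 ≡ 11 (mod 25)  [q = 5: ≢ 1 ✓]
Every test exponent gives a nontrivial residue, hence 12 generates the full group.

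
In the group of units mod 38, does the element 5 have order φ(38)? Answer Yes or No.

No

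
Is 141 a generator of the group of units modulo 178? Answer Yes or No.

No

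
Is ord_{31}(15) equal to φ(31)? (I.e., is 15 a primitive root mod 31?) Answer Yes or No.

No

φ(31) = 31 − 1 = 30 = 2 · 3 · 5.
15 is a primitive root mod 31 iff 15^(φ(31)/q) ≢ 1 for every prime q | φ(31), i.e. q ∈ {2, 3, 5}.
15^15 ≡ 30 (mod 31)  [q = 2: ≢ 1 ✓]
15^10 ≡ 1 (mod 31)  [q = 3: ≡ 1 ✗]
15^6 ≡ 16 (mod 31)  [q = 5: ≢ 1 ✓]
15^10 ≡ 1 shows ord(15) | 10, strictly less than φ(31); not a primitive root.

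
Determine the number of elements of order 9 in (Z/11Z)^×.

0

φ(11) = 11 − 1 = 10 = 2 · 5.
In a cyclic group of order 10, there are φ(d) elements of order d for each divisor d of 10, and zero for non-divisors.
Here 10 is not a multiple of 9, so there are no elements of order 9.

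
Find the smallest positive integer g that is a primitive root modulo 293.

2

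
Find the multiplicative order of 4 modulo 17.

By Lagrange's theorem, ord_17(4) divides φ(17) = 17 − 1 = 16 = 2^4.
Divisors of 16: 1, 2, 4, 8, 16.
Check 4^d mod 17 for each divisor in increasing order:
4^1 ≡ 4 (mod 17)
4^2 ≡ 16 (mod 17)
4^4 ≡ 1 (mod 17) ✓
Hence ord(4) = 4.

4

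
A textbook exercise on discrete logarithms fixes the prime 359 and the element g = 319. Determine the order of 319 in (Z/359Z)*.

358

By Lagrange's theorem, ord_359(319) divides φ(359) = 359 − 1 = 358 = 2 · 179.
Divisors of 358: 1, 2, 179, 358.
Check 319^d mod 359 for each divisor in increasing order:
319^1 ≡ 319 (mod 359)
319^2 ≡ 164 (mod 359)
319^179 ≡ 358 (mod 359)
319^358 ≡ 1 (mod 359) ✓
Hence ord(319) = 358.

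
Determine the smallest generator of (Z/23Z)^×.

5

φ(23) = 23 − 1 = 22 = 2 · 11.
Test candidates g = 2, 3, … against the prime factors q ∈ {2, 11} of φ(23): g is a generator iff g^(22/q) ≢ 1 for every such q.
g = 2: 2^11 ≡ 1 — hits 1, so not a primitive root.
g = 3: 3^11 ≡ 1 — hits 1, so not a primitive root.
g = 4: 4^11 ≡ 1 — hits 1, so not a primitive root.
g = 5: 5^11 ≡ 22; 5^2 ≡ 2 — none is 1, so 5 is a primitive root.
The smallest primitive root modulo 23 is 5.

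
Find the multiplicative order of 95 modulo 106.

The order of 95 must divide φ(106) = φ(2)·φ(53) = 1·52 = 52 = 2^2 · 13.
Divisors of 52: 1, 2, 4, 13, 26, 52.
Test each divisor d:
95^1 ≡ 95 (mod 106)
95^2 ≡ 15 (mod 106)
95^4 ≡ 13 (mod 106)
95^13 ≡ 1 (mod 106) ✓
So ord_106(95) = 13.

13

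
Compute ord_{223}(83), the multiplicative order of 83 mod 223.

111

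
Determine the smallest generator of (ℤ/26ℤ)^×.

7

φ(26) = φ(2)·φ(13) = 1·12 = 12 = 2^2 · 3.
g is a primitive root iff g^(12/q) ≢ 1 (mod 26) for each prime q ∈ {2, 3}.
g = 2: gcd(2, 26) = 2 > 1, not a unit — skip.
g = 3: 3^6 ≡ 1 — hits 1, so not a primitive root.
g = 4: gcd(4, 26) = 2 > 1, not a unit — skip.
g = 5: 5^6 ≡ 25; 5^4 ≡ 1 — hits 1, so not a primitive root.
g = 6: gcd(6, 26) = 2 > 1, not a unit — skip.
g = 7: 7^6 ≡ 25; 7^4 ≡ 9 — none is 1, so 7 is a primitive root.
Hence the least primitive root of 26 is 7.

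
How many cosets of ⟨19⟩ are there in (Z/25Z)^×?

2

Since 19 ∈ (Z/25Z)^×, its order divides φ(25) = φ(5^2) = 5·(5−1) = 20 = 2^2 · 5.
Divisors of 20: 1, 2, 4, 5, 10, 20.
Compute 19^d (mod 25) for the divisors d until we hit 1:
19^1 ≡ 19
19^2 ≡ 11
19^4 ≡ 21
19^5 ≡ 24
19^10 ≡ 1
The order of 19 is 10, so the subgroup it generates has 10 elements.
[(Z/25Z)^× : ⟨19⟩] = 20/10 = 2.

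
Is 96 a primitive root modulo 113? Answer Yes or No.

Yes

φ(113) = 113 − 1 = 112 = 2^4 · 7.
96 is a primitive root mod 113 iff 96^(φ(113)/q) ≢ 1 for every prime q | φ(113), i.e. q ∈ {2, 7}.
96^56 ≡ 112 (mod 113)  [q = 2: ≢ 1 ✓]
96^16 ≡ 109 (mod 113)  [q = 7: ≢ 1 ✓]
None equal 1, so ord_113(96) = 112: 96 is a primitive root.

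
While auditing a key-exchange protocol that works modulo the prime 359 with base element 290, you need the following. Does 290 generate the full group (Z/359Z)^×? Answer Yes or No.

Yes

φ(359) = 359 − 1 = 358 = 2 · 179.
Test 290^(358/q) mod 359 for each prime factor q of 358:
290^179 ≡ 358 (mod 359)  [q = 2: ≢ 1 ✓]
290^2 ≡ 94 (mod 359)  [q = 179: ≢ 1 ✓]
Every test exponent gives a nontrivial residue, hence 290 generates the full group.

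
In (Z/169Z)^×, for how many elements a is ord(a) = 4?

2

φ(169) = φ(13^2) = 13·(13−1) = 156 = 2^2 · 3 · 13.
Since (Z/169Z)^× is cyclic of order 156, the number of elements of order d is φ(d) when d | 156 and 0 otherwise.
4 = 2^2 divides 156, and φ(4) = 2.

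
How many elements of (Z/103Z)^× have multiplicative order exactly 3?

φ(103) = 103 − 1 = 102 = 2 · 3 · 17.
In a cyclic group of order 102, there are φ(d) elements of order d for each divisor d of 102, and zero for non-divisors.
3 | 102, and φ(3) = 3 − 1 = 2.

2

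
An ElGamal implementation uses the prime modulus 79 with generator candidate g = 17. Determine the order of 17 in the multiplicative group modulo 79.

26

The order of 17 must divide φ(79) = 79 − 1 = 78 = 2 · 3 · 13.
Divisors of 78: 1, 2, 3, 6, 13, 26, 39, 78.
Compute 17^d (mod 79) for the divisors d until we hit 1:
17^1 ≡ 17
17^2 ≡ 52
17^3 ≡ 15
17^6 ≡ 67
17^13 ≡ 78
17^26 ≡ 1
So ord_79(17) = 26.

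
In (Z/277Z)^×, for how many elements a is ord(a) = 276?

φ(277) = 277 − 1 = 276 = 2^2 · 3 · 23.
Since (Z/277Z)^× is cyclic of order 276, the number of elements of order d is φ(d) when d | 276 and 0 otherwise.
276 = 2^2 · 3 · 23 divides 276, and φ(276) = 88.

88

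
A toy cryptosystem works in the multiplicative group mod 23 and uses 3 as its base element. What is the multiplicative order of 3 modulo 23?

11

Since 3 ∈ (Z/23Z)^×, its order divides φ(23) = 23 − 1 = 22 = 2 · 11.
Divisors of 22: 1, 2, 11, 22.
Test each divisor d:
3^1 ≡ 3
3^2 ≡ 9
3^11 ≡ 1
Therefore the multiplicative order of 3 modulo 23 is 11.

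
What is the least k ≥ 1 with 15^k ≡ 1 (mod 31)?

Since 15 ∈ (Z/31Z)^×, its order divides φ(31) = 31 − 1 = 30 = 2 · 3 · 5.
Divisors of 30: 1, 2, 3, 5, 6, 10, 15, 30.
Evaluate successive powers at the divisors of 30:
15^1 ≡ 15 (mod 31)
15^2 ≡ 8 (mod 31)
15^3 ≡ 27 (mod 31)
15^5 ≡ 30 (mod 31)
15^6 ≡ 16 (mod 31)
15^10 ≡ 1 (mod 31) ✓
Therefore the multiplicative order of 15 modulo 31 is 10.

10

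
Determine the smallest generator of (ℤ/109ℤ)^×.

6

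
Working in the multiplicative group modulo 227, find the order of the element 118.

Since 118 ∈ (Z/227Z)^×, its order divides φ(227) = 227 − 1 = 226 = 2 · 113.
Divisors of 226: 1, 2, 113, 226.
Evaluate successive powers at the divisors of 226:
118^1 ≡ 118 (mod 227)
118^2 ≡ 77 (mod 227)
118^113 ≡ 226 (mod 227)
118^226 ≡ 1 (mod 227) ✓
Hence ord(118) = 226.

226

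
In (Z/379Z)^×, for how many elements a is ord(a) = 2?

1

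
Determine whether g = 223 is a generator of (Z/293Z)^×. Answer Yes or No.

Yes

φ(293) = 293 − 1 = 292 = 2^2 · 73.
It suffices to check that the order of 223 is not a proper divisor of 292: compute 223^(292/q) for q ∈ {2, 73}.
223^146 ≡ 292 (mod 293)  [q = 2: ≢ 1 ✓]
223^4 ≡ 115 (mod 293)  [q = 73: ≢ 1 ✓]
Every test exponent gives a nontrivial residue, hence 223 generates the full group.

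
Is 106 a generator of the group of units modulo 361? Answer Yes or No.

No

φ(361) = φ(19^2) = 19·(19−1) = 342 = 2 · 3^2 · 19.
An element g generates (Z/361Z)^× iff g^(342/q) ≢ 1 (mod 361) for each prime q ∈ {2, 3, 19}.
106^171 ≡ 1 (mod 361)  [q = 2: ≡ 1 ✗]
106^114 ≡ 1 (mod 361)  [q = 3: ≡ 1 ✗]
106^18 ≡ 96 (mod 361)  [q = 19: ≢ 1 ✓]
Since 106^171 ≡ 1, the order of 106 divides 171 < 342, so 106 is not a primitive root.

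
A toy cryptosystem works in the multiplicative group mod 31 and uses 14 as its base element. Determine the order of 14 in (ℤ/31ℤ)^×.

Since 14 ∈ (Z/31Z)^×, its order divides φ(31) = 31 − 1 = 30 = 2 · 3 · 5.
Divisors of 30: 1, 2, 3, 5, 6, 10, 15, 30.
Check 14^d mod 31 for each divisor in increasing order:
14^1 ≡ 14
14^2 ≡ 10
14^3 ≡ 16
14^5 ≡ 5
14^6 ≡ 8
14^10 ≡ 25
14^15 ≡ 1
Therefore the multiplicative order of 14 modulo 31 is 15.

15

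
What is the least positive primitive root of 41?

φ(41) = 41 − 1 = 40 = 2^3 · 5.
Test candidates g = 2, 3, … against the prime factors q ∈ {2, 5} of φ(41): g is a generator iff g^(40/q) ≢ 1 for every such q.
g = 2: 2^20 ≡ 1 — hits 1, so not a primitive root.
g = 3: 3^20 ≡ 40; 3^8 ≡ 1 — hits 1, so not a primitive root.
g = 4: 4^20 ≡ 1 — hits 1, so not a primitive root.
g = 5: 5^20 ≡ 1 — hits 1, so not a primitive root.
g = 6: 6^20 ≡ 40; 6^8 ≡ 10 — none is 1, so 6 is a primitive root.
The smallest primitive root modulo 41 is 6.

6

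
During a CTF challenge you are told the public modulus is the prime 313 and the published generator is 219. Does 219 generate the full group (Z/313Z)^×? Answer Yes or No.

Yes

φ(313) = 313 − 1 = 312 = 2^3 · 3 · 13.
219 is a primitive root mod 313 iff 219^(φ(313)/q) ≢ 1 for every prime q | φ(313), i.e. q ∈ {2, 3, 13}.
219^156 ≡ 312 (mod 313)  [q = 2: ≢ 1 ✓]
219^104 ≡ 98 (mod 313)  [q = 3: ≢ 1 ✓]
219^24 ≡ 234 (mod 313)  [q = 13: ≢ 1 ✓]
None equal 1, so ord_313(219) = 312: 219 is a primitive root.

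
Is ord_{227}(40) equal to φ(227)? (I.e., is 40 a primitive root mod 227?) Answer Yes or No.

No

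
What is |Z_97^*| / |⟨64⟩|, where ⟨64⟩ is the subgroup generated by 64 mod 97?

12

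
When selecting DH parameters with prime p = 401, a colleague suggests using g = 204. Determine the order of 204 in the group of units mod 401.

100

By Lagrange's theorem, ord_401(204) divides φ(401) = 401 − 1 = 400 = 2^4 · 5^2.
Divisors of 400: 1, 2, 4, 5, 8, 10, 16, 20, 25, 40, 50, 80, 100, 200, 400.
Test each divisor d:
204^1 ≡ 204
204^2 ≡ 313
204^4 ≡ 125
204^5 ≡ 237
204^8 ≡ 387
204^10 ≡ 29
204^16 ≡ 196
204^20 ≡ 39
204^25 ≡ 20
204^40 ≡ 318
204^50 ≡ 400
204^80 ≡ 72
204^100 ≡ 1
So ord_401(204) = 100.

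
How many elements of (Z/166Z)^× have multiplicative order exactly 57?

0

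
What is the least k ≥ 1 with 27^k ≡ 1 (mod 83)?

ord(27) | φ(83) = 83 − 1 = 82 = 2 · 41.
Divisors of 82: 1, 2, 41, 82.
Compute 27^d (mod 83) for the divisors d until we hit 1:
27^1 ≡ 27
27^2 ≡ 65
27^41 ≡ 1
Hence ord(27) = 41.

41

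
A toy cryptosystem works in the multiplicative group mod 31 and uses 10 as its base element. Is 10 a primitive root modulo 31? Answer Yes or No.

No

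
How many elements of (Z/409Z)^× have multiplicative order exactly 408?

128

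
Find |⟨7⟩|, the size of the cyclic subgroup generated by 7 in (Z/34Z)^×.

ord(7) | φ(34) = φ(2)·φ(17) = 1·16 = 16 = 2^4.
Divisors of 16: 1, 2, 4, 8, 16.
Test each divisor d:
7^1 ≡ 7 (mod 34)
7^2 ≡ 15 (mod 34)
7^4 ≡ 21 (mod 34)
7^8 ≡ 33 (mod 34)
7^16 ≡ 1 (mod 34) ✓
Therefore the multiplicative order of 7 modulo 34 is 16.

16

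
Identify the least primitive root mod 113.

φ(113) = 113 − 1 = 112 = 2^4 · 7.
Test candidates g = 2, 3, … against the prime factors q ∈ {2, 7} of φ(113): g is a generator iff g^(112/q) ≢ 1 for every such q.
g = 2: 2^56 ≡ 1 — hits 1, so not a primitive root.
g = 3: 3^56 ≡ 112; 3^16 ≡ 49 — none is 1, so 3 is a primitive root.
The smallest primitive root modulo 113 is 3.

3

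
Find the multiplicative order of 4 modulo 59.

Since 4 ∈ (Z/59Z)^×, its order divides φ(59) = 59 − 1 = 58 = 2 · 29.
Divisors of 58: 1, 2, 29, 58.
Evaluate successive powers at the divisors of 58:
4^1 ≡ 4 (mod 59)
4^2 ≡ 16 (mod 59)
4^29 ≡ 1 (mod 59) ✓
The smallest such exponent is 29, so the order of 4 is 29.

29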